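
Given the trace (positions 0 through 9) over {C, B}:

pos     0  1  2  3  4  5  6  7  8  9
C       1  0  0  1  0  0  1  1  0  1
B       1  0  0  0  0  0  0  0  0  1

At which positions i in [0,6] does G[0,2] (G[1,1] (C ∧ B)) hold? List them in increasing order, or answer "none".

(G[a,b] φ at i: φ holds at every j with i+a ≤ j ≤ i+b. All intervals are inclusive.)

Evaluate at each i in [0,6]:
  i=0: ✗ (fails at j=0)
  i=1: ✗ (fails at j=1)
  i=2: ✗ (fails at j=2)
  i=3: ✗ (fails at j=3)
  i=4: ✗ (fails at j=4)
  i=5: ✗ (fails at j=5)
  i=6: ✗ (fails at j=6)

none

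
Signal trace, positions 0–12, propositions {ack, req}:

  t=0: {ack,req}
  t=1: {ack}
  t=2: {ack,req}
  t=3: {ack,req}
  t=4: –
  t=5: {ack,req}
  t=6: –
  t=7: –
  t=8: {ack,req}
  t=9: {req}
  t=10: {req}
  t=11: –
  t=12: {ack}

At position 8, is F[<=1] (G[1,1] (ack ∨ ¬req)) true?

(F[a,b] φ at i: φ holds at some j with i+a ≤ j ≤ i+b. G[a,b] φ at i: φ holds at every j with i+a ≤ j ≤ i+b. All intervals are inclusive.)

False

Check G[1,1] (ack ∨ ¬req) at each j in [8,9]:
  j=8: fails at 9
  j=9: fails at 10
No position in the window satisfies it → formula fails.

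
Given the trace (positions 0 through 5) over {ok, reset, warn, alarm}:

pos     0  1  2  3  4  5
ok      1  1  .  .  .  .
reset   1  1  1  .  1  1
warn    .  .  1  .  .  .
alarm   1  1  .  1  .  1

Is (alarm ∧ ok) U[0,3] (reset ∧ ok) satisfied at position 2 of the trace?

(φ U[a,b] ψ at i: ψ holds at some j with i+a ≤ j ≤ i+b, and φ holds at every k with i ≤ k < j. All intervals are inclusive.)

Does not hold

Need some j in [2,5] with (reset ∧ ok), and (alarm ∧ ok) at every k in [2,j-1].
  j=2: (reset ∧ ok) false.
  j=3: (reset ∧ ok) false.
  j=4: (reset ∧ ok) false.
  j=5: (reset ∧ ok) false.
No j in the window works → until fails.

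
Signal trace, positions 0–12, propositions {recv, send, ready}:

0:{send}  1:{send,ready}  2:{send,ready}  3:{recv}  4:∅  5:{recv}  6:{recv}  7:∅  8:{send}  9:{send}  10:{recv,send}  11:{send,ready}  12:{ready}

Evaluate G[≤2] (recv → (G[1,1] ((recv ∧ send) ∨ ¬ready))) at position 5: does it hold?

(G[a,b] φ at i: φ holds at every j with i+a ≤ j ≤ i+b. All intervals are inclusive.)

Check (recv → (G[1,1] ((recv ∧ send) ∨ ¬ready))) at every j in [5,7]:
  j=5: antecedent true; consequent holds on [6,6] → ✓
  j=6: antecedent true; consequent holds on [7,7] → ✓
  j=7: antecedent false → ✓
All positions satisfy it → formula holds.

Yes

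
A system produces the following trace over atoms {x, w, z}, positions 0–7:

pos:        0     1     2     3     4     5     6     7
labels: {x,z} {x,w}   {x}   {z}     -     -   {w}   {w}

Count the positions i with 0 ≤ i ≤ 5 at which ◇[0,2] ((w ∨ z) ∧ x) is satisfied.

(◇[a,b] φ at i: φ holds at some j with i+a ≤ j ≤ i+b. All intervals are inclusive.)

2

Evaluate at each i in [0,5]:
  i=0: ✓ (witness j=0)
  i=1: ✓ (witness j=1)
  i=2: ✗ (none in [2,4])
  i=3: ✗ (none in [3,5])
  i=4: ✗ (none in [4,6])
  i=5: ✗ (none in [5,7])
Positions where it holds: {0, 1} → 2.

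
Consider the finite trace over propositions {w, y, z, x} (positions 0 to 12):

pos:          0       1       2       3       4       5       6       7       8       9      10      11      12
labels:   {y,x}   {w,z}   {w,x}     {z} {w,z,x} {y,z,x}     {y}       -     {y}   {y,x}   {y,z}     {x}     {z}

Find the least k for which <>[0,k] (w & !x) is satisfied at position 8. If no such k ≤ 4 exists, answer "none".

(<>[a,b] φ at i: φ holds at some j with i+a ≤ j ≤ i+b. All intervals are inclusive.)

none

Scan j = 8,9,… for (w & !x):
  j=8: fails
  j=9: fails
  j=10: fails
  j=11: fails
  j=12: fails
No j in [8,12] satisfies it → none.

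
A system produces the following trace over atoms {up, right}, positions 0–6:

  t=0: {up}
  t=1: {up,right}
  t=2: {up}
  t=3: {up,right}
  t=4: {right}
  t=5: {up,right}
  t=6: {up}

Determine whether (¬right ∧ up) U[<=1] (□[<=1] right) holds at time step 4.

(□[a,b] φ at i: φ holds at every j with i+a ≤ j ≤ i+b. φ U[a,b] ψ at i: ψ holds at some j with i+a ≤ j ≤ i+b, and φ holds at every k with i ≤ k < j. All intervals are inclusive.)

Yes

Need some j in [4,5] with □[<=1] right, and (¬right ∧ up) at every k in [4,j-1].
  j=4: □[<=1] right holds; no prefix to check → satisfied.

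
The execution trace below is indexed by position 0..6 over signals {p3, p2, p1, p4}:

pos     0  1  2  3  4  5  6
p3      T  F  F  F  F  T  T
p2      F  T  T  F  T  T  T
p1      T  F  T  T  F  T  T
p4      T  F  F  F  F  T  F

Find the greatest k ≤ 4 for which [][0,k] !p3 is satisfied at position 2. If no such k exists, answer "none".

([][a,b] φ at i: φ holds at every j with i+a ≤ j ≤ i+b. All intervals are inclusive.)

!p3 must hold from j=2 onward; find where it first fails.
  j=2: holds
  j=3: holds
  j=4: holds
  j=5: fails
Holds on [2,4], so largest k = 2.

2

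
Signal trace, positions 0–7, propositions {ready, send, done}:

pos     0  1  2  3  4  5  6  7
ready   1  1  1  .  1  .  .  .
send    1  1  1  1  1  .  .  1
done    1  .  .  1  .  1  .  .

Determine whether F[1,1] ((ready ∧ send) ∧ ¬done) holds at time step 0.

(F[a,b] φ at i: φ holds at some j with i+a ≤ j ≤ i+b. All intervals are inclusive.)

Holds

Check ((ready ∧ send) ∧ ¬done) at each j in [1,1]:
  j=1: true
Found at j=1 → formula holds.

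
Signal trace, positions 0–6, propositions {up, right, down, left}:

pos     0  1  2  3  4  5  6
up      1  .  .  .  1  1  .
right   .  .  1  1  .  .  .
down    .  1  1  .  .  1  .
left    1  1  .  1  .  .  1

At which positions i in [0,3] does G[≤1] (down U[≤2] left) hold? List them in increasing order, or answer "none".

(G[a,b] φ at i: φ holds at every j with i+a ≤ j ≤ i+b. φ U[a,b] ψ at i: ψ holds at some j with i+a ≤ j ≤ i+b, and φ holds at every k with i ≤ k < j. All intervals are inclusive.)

Evaluate at each i in [0,3]:
  i=0: ✓ (all of [0,1])
  i=1: ✓ (all of [1,2])
  i=2: ✓ (all of [2,3])
  i=3: ✗ (fails at j=4)

0, 1, 2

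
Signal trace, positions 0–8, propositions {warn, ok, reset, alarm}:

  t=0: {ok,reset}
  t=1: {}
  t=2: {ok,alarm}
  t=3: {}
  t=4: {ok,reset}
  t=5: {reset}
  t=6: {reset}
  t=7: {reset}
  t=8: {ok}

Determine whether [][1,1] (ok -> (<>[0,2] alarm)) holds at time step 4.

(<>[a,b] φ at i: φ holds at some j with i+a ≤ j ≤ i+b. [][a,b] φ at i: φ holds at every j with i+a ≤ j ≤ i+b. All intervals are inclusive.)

Check (ok -> (<>[0,2] alarm)) at every j in [5,5]:
  j=5: antecedent false → ✓
All positions satisfy it → formula holds.

Yes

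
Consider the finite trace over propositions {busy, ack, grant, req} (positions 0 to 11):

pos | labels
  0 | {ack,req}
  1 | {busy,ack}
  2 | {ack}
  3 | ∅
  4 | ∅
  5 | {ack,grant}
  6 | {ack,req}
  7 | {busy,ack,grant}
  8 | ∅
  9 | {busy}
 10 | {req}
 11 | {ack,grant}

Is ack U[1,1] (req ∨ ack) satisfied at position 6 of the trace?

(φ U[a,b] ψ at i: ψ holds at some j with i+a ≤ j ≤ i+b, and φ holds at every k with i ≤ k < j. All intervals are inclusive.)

Yes

Need some j in [7,7] with (req ∨ ack), and ack at every k in [6,j-1].
  j=7: (req ∨ ack) holds; ack holds at every k in [6,6] → satisfied.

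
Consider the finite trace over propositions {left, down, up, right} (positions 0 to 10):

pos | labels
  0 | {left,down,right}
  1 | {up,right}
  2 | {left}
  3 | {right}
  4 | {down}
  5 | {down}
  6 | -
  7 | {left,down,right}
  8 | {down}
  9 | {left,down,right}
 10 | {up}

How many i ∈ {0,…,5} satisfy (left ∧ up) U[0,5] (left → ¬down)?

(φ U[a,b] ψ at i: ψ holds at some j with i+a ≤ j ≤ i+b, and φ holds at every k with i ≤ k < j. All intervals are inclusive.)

5

Evaluate at each i in [0,5]:
  i=0: ✗ (lhs fails at k=0 before rhs at j=1)
  i=1: ✓ (rhs at j=1)
  i=2: ✓ (rhs at j=2)
  i=3: ✓ (rhs at j=3)
  i=4: ✓ (rhs at j=4)
  i=5: ✓ (rhs at j=5)
Positions where it holds: {1, 2, 3, 4, 5} → 5.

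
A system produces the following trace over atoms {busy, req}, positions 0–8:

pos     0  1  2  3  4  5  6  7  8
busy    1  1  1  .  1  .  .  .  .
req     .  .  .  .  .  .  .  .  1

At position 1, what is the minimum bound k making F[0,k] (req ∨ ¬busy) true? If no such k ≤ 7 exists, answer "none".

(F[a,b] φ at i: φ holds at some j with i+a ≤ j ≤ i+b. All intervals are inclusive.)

Scan j = 1,2,… for (req ∨ ¬busy):
  j=1: fails
  j=2: fails
  j=3: holds
First hit at j=3, so smallest k = 3-1 = 2.

2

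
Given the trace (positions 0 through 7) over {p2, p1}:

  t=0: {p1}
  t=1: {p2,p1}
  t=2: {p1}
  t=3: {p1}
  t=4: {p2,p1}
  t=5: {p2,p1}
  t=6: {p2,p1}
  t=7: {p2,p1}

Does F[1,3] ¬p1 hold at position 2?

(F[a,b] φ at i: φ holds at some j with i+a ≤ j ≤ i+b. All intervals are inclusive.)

Check ¬p1 at each j in [3,5]:
  j=3: false
  j=4: false
  j=5: false
No position in the window satisfies it → formula fails.

No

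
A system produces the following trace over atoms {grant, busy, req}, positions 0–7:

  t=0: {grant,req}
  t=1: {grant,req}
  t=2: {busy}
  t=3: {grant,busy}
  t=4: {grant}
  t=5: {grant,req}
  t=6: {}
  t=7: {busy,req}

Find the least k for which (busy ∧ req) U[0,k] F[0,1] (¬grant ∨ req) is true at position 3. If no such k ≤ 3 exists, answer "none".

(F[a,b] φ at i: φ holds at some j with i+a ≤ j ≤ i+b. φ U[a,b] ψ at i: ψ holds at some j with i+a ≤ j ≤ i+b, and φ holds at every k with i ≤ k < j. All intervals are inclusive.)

none

Need earliest j ≥ 3 with F[0,1] (¬grant ∨ req), and (busy ∧ req) at every k in [3,j-1].
  j=3: rhs fails.
  j=4: rhs holds but lhs fails at k=3.
  j=5: rhs holds but lhs fails at k=3.
  j=6: rhs holds but lhs fails at k=3.
No witness within the range → none.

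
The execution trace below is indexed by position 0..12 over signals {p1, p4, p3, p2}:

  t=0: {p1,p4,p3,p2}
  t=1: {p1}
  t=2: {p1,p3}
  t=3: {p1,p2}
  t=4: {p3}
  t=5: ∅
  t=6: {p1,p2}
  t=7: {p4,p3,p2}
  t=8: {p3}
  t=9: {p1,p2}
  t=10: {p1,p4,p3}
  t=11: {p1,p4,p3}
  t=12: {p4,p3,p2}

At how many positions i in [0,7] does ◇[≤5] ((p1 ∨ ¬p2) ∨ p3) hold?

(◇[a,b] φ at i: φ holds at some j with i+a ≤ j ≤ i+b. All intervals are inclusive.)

8

Evaluate at each i in [0,7]:
  i=0: ✓ (witness j=0)
  i=1: ✓ (witness j=1)
  i=2: ✓ (witness j=2)
  i=3: ✓ (witness j=3)
  i=4: ✓ (witness j=4)
  i=5: ✓ (witness j=5)
  i=6: ✓ (witness j=6)
  i=7: ✓ (witness j=7)
Positions where it holds: {0, 1, 2, 3, 4, 5, 6, 7} → 8.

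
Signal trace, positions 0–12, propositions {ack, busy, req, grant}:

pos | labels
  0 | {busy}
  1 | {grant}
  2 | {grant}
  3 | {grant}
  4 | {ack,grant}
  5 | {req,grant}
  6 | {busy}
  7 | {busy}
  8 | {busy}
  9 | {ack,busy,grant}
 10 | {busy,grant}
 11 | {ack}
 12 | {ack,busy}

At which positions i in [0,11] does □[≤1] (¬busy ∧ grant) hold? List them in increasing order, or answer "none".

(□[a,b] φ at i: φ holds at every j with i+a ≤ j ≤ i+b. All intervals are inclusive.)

1, 2, 3, 4

Evaluate at each i in [0,11]:
  i=0: ✗ (fails at j=0)
  i=1: ✓ (all of [1,2])
  i=2: ✓ (all of [2,3])
  i=3: ✓ (all of [3,4])
  i=4: ✓ (all of [4,5])
  i=5: ✗ (fails at j=6)
  i=6: ✗ (fails at j=6)
  i=7: ✗ (fails at j=7)
  i=8: ✗ (fails at j=8)
  i=9: ✗ (fails at j=9)
  i=10: ✗ (fails at j=10)
  i=11: ✗ (fails at j=11)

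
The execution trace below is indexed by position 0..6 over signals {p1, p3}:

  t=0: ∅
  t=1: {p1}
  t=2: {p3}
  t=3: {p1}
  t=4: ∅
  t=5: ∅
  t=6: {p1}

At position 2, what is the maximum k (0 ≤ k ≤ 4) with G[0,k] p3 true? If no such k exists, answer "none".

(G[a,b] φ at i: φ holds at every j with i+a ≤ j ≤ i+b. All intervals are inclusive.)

0

p3 must hold from j=2 onward; find where it first fails.
  j=2: holds
  j=3: fails
Holds on [2,2], so largest k = 0.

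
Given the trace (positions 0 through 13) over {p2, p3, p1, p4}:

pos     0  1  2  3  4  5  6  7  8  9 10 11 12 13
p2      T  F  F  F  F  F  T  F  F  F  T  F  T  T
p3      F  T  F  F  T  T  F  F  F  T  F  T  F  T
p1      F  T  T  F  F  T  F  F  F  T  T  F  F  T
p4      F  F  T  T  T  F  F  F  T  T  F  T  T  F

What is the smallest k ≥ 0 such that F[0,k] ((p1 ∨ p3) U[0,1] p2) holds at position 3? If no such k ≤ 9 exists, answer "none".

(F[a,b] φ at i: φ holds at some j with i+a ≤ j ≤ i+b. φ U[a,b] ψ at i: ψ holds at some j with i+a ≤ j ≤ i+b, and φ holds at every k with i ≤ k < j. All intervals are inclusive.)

2

Scan j = 3,4,… for ((p1 ∨ p3) U[0,1] p2):
  j=3: fails
  j=4: fails
  j=5: holds
First hit at j=5, so smallest k = 5-3 = 2.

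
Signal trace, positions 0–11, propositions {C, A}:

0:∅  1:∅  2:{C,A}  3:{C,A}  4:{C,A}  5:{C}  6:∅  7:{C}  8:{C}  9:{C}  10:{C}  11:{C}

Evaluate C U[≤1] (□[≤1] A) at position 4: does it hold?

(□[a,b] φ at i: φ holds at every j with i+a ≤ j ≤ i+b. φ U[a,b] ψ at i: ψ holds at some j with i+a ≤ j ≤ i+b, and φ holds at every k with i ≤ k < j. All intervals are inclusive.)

Need some j in [4,5] with □[≤1] A, and C at every k in [4,j-1].
  j=4: □[≤1] A — fails at 5.
  j=5: □[≤1] A — fails at 5.
No j in the window works → until fails.

False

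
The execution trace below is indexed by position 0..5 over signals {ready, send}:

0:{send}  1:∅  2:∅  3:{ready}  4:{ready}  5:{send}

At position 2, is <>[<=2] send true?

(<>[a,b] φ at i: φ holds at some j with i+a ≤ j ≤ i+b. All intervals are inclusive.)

Check send at each j in [2,4]:
  j=2: false
  j=3: false
  j=4: false
No position in the window satisfies it → formula fails.

False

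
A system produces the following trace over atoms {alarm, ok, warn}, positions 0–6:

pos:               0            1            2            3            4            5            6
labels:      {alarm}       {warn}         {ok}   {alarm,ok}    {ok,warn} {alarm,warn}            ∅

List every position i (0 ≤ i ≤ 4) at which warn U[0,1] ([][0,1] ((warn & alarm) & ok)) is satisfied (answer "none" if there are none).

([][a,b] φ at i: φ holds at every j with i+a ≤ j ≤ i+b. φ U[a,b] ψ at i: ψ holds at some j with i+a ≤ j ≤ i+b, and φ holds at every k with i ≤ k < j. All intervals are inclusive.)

none

Evaluate at each i in [0,4]:
  i=0: ✗ (no rhs in [0,1])
  i=1: ✗ (no rhs in [1,2])
  i=2: ✗ (no rhs in [2,3])
  i=3: ✗ (no rhs in [3,4])
  i=4: ✗ (no rhs in [4,5])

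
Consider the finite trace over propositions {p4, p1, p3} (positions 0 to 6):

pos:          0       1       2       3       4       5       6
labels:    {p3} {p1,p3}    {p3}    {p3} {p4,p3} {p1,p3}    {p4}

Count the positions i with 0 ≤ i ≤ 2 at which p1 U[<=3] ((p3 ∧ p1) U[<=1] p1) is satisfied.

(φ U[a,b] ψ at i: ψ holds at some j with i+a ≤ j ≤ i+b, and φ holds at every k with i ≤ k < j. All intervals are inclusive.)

1

Evaluate at each i in [0,2]:
  i=0: ✗ (lhs fails at k=0 before rhs at j=1)
  i=1: ✓ (rhs at j=1)
  i=2: ✗ (lhs fails at k=2 before rhs at j=5)
Positions where it holds: {1} → 1.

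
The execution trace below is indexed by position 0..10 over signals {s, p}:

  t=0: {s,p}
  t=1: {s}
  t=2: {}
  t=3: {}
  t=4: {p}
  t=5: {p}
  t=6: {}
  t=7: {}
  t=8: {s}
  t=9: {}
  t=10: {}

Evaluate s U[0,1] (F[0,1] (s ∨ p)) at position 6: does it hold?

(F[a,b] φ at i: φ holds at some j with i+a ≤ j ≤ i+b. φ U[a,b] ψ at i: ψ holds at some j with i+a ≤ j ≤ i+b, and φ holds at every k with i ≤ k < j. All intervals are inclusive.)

Does not hold

Need some j in [6,7] with F[0,1] (s ∨ p), and s at every k in [6,j-1].
  j=6: F[0,1] (s ∨ p) — fails (none in [6,7]).
  j=7: F[0,1] (s ∨ p) holds, but s fails at k=6 → not this j.
No j in the window works → until fails.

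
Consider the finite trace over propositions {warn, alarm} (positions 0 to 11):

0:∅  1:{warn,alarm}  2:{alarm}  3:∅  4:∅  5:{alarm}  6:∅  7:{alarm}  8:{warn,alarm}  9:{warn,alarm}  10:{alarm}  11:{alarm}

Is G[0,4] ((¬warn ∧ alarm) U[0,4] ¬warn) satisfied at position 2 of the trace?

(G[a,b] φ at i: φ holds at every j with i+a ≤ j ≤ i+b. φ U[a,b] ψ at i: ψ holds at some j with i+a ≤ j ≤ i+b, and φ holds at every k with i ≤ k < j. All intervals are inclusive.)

Check ((¬warn ∧ alarm) U[0,4] ¬warn) at every j in [2,6]:
  j=2: holds
  j=3: holds
  j=4: holds
  j=5: holds
  j=6: holds
All positions satisfy it → formula holds.

Yes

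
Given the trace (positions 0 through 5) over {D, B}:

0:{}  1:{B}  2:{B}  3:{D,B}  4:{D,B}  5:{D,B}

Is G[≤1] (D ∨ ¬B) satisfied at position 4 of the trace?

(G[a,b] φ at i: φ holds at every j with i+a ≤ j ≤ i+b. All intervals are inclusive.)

Check (D ∨ ¬B) at every j in [4,5]:
  j=4: true
  j=5: true
All positions satisfy it → formula holds.

Holds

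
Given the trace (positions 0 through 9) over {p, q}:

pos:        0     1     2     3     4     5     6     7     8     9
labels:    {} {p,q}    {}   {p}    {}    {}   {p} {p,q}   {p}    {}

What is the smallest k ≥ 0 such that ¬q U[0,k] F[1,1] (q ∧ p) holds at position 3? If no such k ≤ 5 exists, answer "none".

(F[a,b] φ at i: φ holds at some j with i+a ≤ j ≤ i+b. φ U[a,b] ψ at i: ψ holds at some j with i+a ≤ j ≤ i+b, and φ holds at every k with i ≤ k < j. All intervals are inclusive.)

Need earliest j ≥ 3 with F[1,1] (q ∧ p), and ¬q at every k in [3,j-1].
  j=3: rhs fails.
  j=4: rhs fails.
  j=5: rhs fails.
  j=6: rhs holds; lhs holds on [3,5]. k = 3.

3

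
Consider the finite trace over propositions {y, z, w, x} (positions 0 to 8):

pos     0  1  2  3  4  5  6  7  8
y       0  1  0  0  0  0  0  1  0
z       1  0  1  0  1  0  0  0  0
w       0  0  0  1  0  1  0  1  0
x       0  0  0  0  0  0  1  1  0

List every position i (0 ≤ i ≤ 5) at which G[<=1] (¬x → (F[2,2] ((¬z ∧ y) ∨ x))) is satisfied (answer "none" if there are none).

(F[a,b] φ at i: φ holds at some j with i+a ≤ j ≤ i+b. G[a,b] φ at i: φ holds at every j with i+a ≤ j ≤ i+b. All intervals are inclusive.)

Evaluate at each i in [0,5]:
  i=0: ✗ (fails at j=0)
  i=1: ✗ (fails at j=1)
  i=2: ✗ (fails at j=2)
  i=3: ✗ (fails at j=3)
  i=4: ✓ (all of [4,5])
  i=5: ✓ (all of [5,6])

4, 5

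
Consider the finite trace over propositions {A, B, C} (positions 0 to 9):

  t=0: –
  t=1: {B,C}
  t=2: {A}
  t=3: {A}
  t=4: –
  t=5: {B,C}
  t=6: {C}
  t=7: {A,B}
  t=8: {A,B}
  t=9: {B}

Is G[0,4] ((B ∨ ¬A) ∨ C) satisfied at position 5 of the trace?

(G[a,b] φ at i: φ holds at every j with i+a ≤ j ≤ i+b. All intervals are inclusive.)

Yes

Check ((B ∨ ¬A) ∨ C) at every j in [5,9]:
  j=5: true
  j=6: true
  j=7: true
  j=8: true
  j=9: true
All positions satisfy it → formula holds.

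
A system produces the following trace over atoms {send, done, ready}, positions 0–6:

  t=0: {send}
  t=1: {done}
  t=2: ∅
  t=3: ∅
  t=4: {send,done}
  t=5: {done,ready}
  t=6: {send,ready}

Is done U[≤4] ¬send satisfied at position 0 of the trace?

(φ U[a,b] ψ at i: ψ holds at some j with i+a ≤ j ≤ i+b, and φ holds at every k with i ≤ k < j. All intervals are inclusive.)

Need some j in [0,4] with ¬send, and done at every k in [0,j-1].
  j=0: ¬send false.
  j=1: ¬send holds, but done fails at k=0 → not this j.
  j=2: ¬send holds, but done fails at k=0 → not this j.
  j=3: ¬send holds, but done fails at k=0 → not this j.
  j=4: ¬send false.
No j in the window works → until fails.

Does not hold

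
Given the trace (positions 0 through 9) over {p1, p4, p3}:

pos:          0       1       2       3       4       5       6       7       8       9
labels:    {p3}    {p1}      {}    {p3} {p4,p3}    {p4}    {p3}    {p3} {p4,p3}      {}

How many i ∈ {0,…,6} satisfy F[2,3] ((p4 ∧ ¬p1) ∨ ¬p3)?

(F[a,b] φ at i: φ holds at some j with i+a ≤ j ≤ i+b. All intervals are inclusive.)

6

Evaluate at each i in [0,6]:
  i=0: ✓ (witness j=2)
  i=1: ✓ (witness j=4)
  i=2: ✓ (witness j=4)
  i=3: ✓ (witness j=5)
  i=4: ✗ (none in [6,7])
  i=5: ✓ (witness j=8)
  i=6: ✓ (witness j=8)
Positions where it holds: {0, 1, 2, 3, 5, 6} → 6.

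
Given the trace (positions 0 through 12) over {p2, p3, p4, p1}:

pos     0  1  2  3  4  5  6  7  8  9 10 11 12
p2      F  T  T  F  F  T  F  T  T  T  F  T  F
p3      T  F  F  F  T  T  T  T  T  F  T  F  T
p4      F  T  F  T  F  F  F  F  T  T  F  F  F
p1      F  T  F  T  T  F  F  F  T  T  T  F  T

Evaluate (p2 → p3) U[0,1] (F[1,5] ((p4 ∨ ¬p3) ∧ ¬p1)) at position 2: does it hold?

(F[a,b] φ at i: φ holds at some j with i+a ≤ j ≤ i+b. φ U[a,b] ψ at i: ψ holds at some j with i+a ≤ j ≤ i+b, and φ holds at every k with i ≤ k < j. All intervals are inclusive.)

False

Need some j in [2,3] with F[1,5] ((p4 ∨ ¬p3) ∧ ¬p1), and (p2 → p3) at every k in [2,j-1].
  j=2: F[1,5] ((p4 ∨ ¬p3) ∧ ¬p1) — fails (none in [3,7]).
  j=3: F[1,5] ((p4 ∨ ¬p3) ∧ ¬p1) — fails (none in [4,8]).
No j in the window works → until fails.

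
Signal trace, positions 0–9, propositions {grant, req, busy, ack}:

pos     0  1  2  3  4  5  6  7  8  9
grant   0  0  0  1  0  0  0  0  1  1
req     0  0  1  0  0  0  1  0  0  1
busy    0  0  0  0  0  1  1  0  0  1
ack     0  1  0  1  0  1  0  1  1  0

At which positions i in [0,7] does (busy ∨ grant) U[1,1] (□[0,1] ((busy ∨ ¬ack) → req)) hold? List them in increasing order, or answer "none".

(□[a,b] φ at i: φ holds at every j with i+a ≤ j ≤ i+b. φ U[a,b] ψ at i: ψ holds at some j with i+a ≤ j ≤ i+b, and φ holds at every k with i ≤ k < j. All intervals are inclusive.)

Evaluate at each i in [0,7]:
  i=0: ✗ (lhs fails at k=0 before rhs at j=1)
  i=1: ✗ (lhs fails at k=1 before rhs at j=2)
  i=2: ✗ (no rhs in [3,3])
  i=3: ✗ (no rhs in [4,4])
  i=4: ✗ (no rhs in [5,5])
  i=5: ✓ (rhs at j=6; lhs holds on [5,5])
  i=6: ✓ (rhs at j=7; lhs holds on [6,6])
  i=7: ✗ (lhs fails at k=7 before rhs at j=8)

5, 6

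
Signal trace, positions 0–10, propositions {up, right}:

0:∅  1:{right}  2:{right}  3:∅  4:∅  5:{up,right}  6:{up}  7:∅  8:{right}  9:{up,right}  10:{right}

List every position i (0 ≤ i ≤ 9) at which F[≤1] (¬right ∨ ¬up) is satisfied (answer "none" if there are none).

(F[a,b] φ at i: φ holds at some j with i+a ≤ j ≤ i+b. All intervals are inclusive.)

Evaluate at each i in [0,9]:
  i=0: ✓ (witness j=0)
  i=1: ✓ (witness j=1)
  i=2: ✓ (witness j=2)
  i=3: ✓ (witness j=3)
  i=4: ✓ (witness j=4)
  i=5: ✓ (witness j=6)
  i=6: ✓ (witness j=6)
  i=7: ✓ (witness j=7)
  i=8: ✓ (witness j=8)
  i=9: ✓ (witness j=10)

0, 1, 2, 3, 4, 5, 6, 7, 8, 9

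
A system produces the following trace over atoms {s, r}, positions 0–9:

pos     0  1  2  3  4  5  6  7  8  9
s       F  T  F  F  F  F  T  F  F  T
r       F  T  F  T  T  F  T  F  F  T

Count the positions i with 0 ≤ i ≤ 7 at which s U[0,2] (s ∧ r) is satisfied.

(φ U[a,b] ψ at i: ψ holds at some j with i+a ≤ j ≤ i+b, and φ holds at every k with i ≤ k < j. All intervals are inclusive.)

2

Evaluate at each i in [0,7]:
  i=0: ✗ (lhs fails at k=0 before rhs at j=1)
  i=1: ✓ (rhs at j=1)
  i=2: ✗ (no rhs in [2,4])
  i=3: ✗ (no rhs in [3,5])
  i=4: ✗ (lhs fails at k=4 before rhs at j=6)
  i=5: ✗ (lhs fails at k=5 before rhs at j=6)
  i=6: ✓ (rhs at j=6)
  i=7: ✗ (lhs fails at k=7 before rhs at j=9)
Positions where it holds: {1, 6} → 2.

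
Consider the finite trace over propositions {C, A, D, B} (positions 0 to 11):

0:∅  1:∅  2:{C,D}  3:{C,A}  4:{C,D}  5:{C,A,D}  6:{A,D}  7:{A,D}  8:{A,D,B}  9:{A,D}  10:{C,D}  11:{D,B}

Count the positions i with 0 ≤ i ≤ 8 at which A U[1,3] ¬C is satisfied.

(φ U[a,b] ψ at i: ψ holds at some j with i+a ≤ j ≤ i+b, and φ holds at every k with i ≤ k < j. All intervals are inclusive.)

4

Evaluate at each i in [0,8]:
  i=0: ✗ (lhs fails at k=0 before rhs at j=1)
  i=1: ✗ (no rhs in [2,4])
  i=2: ✗ (no rhs in [3,5])
  i=3: ✗ (lhs fails at k=4 before rhs at j=6)
  i=4: ✗ (lhs fails at k=4 before rhs at j=6)
  i=5: ✓ (rhs at j=6; lhs holds on [5,5])
  i=6: ✓ (rhs at j=7; lhs holds on [6,6])
  i=7: ✓ (rhs at j=8; lhs holds on [7,7])
  i=8: ✓ (rhs at j=9; lhs holds on [8,8])
Positions where it holds: {5, 6, 7, 8} → 4.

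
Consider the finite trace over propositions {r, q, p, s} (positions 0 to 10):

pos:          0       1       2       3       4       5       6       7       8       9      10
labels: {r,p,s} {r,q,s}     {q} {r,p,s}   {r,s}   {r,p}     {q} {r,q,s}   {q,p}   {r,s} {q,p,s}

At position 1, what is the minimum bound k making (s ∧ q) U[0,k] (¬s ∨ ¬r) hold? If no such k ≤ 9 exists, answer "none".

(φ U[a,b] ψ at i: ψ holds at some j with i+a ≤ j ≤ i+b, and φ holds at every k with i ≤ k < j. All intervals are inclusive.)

1

Need earliest j ≥ 1 with (¬s ∨ ¬r), and (s ∧ q) at every k in [1,j-1].
  j=1: rhs fails.
  j=2: rhs holds; lhs holds on [1,1]. k = 1.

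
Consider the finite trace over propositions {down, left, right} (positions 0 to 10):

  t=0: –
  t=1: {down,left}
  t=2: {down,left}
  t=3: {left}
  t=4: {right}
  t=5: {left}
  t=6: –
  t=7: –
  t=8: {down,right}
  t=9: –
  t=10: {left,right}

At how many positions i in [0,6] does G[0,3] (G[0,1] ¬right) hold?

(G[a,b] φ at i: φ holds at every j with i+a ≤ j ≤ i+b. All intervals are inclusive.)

0

Evaluate at each i in [0,6]:
  i=0: ✗ (fails at j=3)
  i=1: ✗ (fails at j=3)
  i=2: ✗ (fails at j=3)
  i=3: ✗ (fails at j=3)
  i=4: ✗ (fails at j=4)
  i=5: ✗ (fails at j=7)
  i=6: ✗ (fails at j=7)
Positions where it holds: {} → 0.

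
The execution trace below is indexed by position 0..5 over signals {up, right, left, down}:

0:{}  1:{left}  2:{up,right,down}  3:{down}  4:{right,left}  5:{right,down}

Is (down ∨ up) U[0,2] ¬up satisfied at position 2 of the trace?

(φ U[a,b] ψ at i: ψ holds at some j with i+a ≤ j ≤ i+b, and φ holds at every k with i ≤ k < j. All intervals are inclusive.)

Need some j in [2,4] with ¬up, and (down ∨ up) at every k in [2,j-1].
  j=2: ¬up false.
  j=3: ¬up holds; (down ∨ up) holds at every k in [2,2] → satisfied.

True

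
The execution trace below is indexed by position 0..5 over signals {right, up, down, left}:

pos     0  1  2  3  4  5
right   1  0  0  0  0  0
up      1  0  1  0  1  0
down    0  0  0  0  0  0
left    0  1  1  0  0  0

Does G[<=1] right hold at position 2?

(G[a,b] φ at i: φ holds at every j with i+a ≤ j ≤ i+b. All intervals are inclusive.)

Check right at every j in [2,3]:
  j=2: false
  j=3: false
Fails at j=2 → formula fails.

Does not hold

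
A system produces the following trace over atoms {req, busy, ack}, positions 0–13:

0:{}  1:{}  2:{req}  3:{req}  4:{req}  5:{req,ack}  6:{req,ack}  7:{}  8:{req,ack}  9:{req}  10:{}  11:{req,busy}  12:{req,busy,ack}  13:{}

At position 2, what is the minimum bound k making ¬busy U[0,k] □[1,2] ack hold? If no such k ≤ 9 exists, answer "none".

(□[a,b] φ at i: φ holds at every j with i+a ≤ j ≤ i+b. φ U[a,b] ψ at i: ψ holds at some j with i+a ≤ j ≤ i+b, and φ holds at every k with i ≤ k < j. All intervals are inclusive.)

2

Need earliest j ≥ 2 with □[1,2] ack, and ¬busy at every k in [2,j-1].
  j=2: rhs fails.
  j=3: rhs fails.
  j=4: rhs holds; lhs holds on [2,3]. k = 2.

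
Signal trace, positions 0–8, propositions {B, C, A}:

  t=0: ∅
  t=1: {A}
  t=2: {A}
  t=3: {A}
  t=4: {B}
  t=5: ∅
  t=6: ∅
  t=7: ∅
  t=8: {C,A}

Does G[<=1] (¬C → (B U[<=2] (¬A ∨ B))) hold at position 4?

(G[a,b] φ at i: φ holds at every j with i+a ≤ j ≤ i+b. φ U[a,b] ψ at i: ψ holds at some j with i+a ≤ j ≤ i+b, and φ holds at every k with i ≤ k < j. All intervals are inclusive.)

Holds

Check (¬C → (B U[<=2] (¬A ∨ B))) at every j in [4,5]:
  j=4: antecedent true; consequent holds → ✓
  j=5: antecedent true; consequent holds → ✓
All positions satisfy it → formula holds.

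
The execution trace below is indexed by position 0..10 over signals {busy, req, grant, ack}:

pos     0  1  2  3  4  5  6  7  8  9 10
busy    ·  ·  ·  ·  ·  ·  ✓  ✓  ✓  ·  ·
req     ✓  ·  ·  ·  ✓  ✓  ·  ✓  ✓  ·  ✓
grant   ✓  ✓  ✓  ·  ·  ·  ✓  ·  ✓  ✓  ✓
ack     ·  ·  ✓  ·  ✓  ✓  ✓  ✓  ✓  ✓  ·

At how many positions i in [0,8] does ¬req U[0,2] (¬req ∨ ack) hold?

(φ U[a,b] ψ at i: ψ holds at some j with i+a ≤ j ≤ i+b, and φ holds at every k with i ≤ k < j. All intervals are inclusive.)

Evaluate at each i in [0,8]:
  i=0: ✗ (lhs fails at k=0 before rhs at j=1)
  i=1: ✓ (rhs at j=1)
  i=2: ✓ (rhs at j=2)
  i=3: ✓ (rhs at j=3)
  i=4: ✓ (rhs at j=4)
  i=5: ✓ (rhs at j=5)
  i=6: ✓ (rhs at j=6)
  i=7: ✓ (rhs at j=7)
  i=8: ✓ (rhs at j=8)
Positions where it holds: {1, 2, 3, 4, 5, 6, 7, 8} → 8.

8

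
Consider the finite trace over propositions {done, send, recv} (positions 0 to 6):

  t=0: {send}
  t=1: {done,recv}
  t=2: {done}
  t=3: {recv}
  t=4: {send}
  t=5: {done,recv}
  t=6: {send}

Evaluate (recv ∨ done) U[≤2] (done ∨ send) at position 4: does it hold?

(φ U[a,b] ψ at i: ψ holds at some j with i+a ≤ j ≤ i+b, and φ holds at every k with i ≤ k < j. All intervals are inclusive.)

Need some j in [4,6] with (done ∨ send), and (recv ∨ done) at every k in [4,j-1].
  j=4: (done ∨ send) holds; no prefix to check → satisfied.

Yes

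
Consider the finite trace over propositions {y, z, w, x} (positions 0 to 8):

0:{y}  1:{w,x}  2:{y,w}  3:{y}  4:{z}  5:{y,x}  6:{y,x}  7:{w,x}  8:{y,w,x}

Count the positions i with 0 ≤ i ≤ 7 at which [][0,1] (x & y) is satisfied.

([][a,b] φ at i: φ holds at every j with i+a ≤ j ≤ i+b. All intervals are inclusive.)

Evaluate at each i in [0,7]:
  i=0: ✗ (fails at j=0)
  i=1: ✗ (fails at j=1)
  i=2: ✗ (fails at j=2)
  i=3: ✗ (fails at j=3)
  i=4: ✗ (fails at j=4)
  i=5: ✓ (all of [5,6])
  i=6: ✗ (fails at j=7)
  i=7: ✗ (fails at j=7)
Positions where it holds: {5} → 1.

1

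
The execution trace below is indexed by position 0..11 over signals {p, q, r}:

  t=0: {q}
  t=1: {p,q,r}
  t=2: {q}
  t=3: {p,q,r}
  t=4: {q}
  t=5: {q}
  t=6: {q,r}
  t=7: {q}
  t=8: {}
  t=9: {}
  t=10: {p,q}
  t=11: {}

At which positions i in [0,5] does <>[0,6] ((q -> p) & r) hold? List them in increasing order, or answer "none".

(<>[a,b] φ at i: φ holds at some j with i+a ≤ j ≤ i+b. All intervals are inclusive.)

Evaluate at each i in [0,5]:
  i=0: ✓ (witness j=1)
  i=1: ✓ (witness j=1)
  i=2: ✓ (witness j=3)
  i=3: ✓ (witness j=3)
  i=4: ✗ (none in [4,10])
  i=5: ✗ (none in [5,11])

0, 1, 2, 3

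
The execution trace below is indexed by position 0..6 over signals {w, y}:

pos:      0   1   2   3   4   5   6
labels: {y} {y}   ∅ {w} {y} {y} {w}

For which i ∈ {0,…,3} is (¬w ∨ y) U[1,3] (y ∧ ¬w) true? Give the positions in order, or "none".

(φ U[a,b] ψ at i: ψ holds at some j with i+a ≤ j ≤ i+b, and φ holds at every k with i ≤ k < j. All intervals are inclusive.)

0

Evaluate at each i in [0,3]:
  i=0: ✓ (rhs at j=1; lhs holds on [0,0])
  i=1: ✗ (lhs fails at k=3 before rhs at j=4)
  i=2: ✗ (lhs fails at k=3 before rhs at j=4)
  i=3: ✗ (lhs fails at k=3 before rhs at j=4)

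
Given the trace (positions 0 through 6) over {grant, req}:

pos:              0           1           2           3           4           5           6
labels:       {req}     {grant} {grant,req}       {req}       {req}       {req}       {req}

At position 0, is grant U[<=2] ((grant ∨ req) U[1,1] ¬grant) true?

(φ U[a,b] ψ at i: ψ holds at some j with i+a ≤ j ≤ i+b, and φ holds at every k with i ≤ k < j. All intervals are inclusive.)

No

Need some j in [0,2] with ((grant ∨ req) U[1,1] ¬grant), and grant at every k in [0,j-1].
  j=0: ((grant ∨ req) U[1,1] ¬grant) — fails.
  j=1: ((grant ∨ req) U[1,1] ¬grant) — fails.
  j=2: ((grant ∨ req) U[1,1] ¬grant) holds, but grant fails at k=0 → not this j.
No j in the window works → until fails.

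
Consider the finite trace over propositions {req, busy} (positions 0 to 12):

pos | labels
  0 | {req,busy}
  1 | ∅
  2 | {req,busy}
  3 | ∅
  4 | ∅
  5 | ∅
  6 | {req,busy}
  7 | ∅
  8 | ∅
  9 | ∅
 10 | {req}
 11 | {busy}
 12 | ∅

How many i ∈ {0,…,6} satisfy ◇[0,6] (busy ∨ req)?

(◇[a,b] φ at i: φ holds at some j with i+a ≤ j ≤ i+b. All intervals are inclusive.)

Evaluate at each i in [0,6]:
  i=0: ✓ (witness j=0)
  i=1: ✓ (witness j=2)
  i=2: ✓ (witness j=2)
  i=3: ✓ (witness j=6)
  i=4: ✓ (witness j=6)
  i=5: ✓ (witness j=6)
  i=6: ✓ (witness j=6)
Positions where it holds: {0, 1, 2, 3, 4, 5, 6} → 7.

7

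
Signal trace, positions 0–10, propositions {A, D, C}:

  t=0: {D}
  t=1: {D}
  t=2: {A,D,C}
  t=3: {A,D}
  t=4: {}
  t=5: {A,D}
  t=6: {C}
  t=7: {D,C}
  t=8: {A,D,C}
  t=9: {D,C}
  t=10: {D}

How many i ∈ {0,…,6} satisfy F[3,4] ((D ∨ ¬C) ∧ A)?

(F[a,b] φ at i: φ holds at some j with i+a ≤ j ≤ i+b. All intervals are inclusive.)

5

Evaluate at each i in [0,6]:
  i=0: ✓ (witness j=3)
  i=1: ✓ (witness j=5)
  i=2: ✓ (witness j=5)
  i=3: ✗ (none in [6,7])
  i=4: ✓ (witness j=8)
  i=5: ✓ (witness j=8)
  i=6: ✗ (none in [9,10])
Positions where it holds: {0, 1, 2, 4, 5} → 5.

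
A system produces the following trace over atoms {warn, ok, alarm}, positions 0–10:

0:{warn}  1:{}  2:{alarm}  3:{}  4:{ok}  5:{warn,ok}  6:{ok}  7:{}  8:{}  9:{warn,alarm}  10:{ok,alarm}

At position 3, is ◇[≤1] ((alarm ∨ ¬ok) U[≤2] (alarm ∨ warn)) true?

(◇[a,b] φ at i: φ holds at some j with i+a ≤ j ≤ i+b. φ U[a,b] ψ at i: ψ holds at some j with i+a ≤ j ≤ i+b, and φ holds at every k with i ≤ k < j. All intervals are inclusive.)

Does not hold

Check ((alarm ∨ ¬ok) U[≤2] (alarm ∨ warn)) at each j in [3,4]:
  j=3: fails
  j=4: fails
No position in the window satisfies it → formula fails.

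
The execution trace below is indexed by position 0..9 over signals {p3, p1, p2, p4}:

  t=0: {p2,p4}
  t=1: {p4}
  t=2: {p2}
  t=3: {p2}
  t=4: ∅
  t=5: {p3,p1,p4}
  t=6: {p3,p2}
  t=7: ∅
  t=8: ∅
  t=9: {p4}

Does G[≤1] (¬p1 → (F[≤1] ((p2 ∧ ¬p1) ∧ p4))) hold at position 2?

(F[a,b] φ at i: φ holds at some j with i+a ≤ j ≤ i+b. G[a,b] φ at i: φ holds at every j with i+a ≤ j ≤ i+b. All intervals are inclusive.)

Does not hold

Check (¬p1 → (F[≤1] ((p2 ∧ ¬p1) ∧ p4))) at every j in [2,3]:
  j=2: antecedent true; consequent fails (none in [2,3]) → ✗
  j=3: antecedent true; consequent fails (none in [3,4]) → ✗
Fails at j=2 → formula fails.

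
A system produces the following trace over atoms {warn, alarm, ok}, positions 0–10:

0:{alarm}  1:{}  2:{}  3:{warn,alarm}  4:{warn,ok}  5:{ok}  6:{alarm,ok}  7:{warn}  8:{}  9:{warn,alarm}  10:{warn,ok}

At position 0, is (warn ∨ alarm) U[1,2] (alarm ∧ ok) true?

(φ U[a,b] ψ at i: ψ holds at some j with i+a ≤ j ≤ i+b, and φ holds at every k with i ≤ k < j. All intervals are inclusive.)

Need some j in [1,2] with (alarm ∧ ok), and (warn ∨ alarm) at every k in [0,j-1].
  j=1: (alarm ∧ ok) false.
  j=2: (alarm ∧ ok) false.
No j in the window works → until fails.

No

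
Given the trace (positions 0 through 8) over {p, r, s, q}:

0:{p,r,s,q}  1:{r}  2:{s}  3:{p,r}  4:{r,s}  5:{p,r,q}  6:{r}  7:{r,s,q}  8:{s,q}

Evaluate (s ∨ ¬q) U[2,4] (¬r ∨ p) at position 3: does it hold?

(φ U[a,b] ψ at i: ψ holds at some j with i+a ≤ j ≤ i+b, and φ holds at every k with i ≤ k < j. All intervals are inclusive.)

Need some j in [5,7] with (¬r ∨ p), and (s ∨ ¬q) at every k in [3,j-1].
  j=5: (¬r ∨ p) holds; (s ∨ ¬q) holds at every k in [3,4] → satisfied.

True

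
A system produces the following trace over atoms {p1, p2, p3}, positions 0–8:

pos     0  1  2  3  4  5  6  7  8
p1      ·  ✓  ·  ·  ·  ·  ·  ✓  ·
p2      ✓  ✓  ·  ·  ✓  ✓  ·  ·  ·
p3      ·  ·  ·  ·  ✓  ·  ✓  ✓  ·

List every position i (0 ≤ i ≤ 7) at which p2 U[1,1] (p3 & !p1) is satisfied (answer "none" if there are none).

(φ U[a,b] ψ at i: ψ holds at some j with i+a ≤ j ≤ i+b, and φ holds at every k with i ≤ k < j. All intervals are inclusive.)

Evaluate at each i in [0,7]:
  i=0: ✗ (no rhs in [1,1])
  i=1: ✗ (no rhs in [2,2])
  i=2: ✗ (no rhs in [3,3])
  i=3: ✗ (lhs fails at k=3 before rhs at j=4)
  i=4: ✗ (no rhs in [5,5])
  i=5: ✓ (rhs at j=6; lhs holds on [5,5])
  i=6: ✗ (no rhs in [7,7])
  i=7: ✗ (no rhs in [8,8])

5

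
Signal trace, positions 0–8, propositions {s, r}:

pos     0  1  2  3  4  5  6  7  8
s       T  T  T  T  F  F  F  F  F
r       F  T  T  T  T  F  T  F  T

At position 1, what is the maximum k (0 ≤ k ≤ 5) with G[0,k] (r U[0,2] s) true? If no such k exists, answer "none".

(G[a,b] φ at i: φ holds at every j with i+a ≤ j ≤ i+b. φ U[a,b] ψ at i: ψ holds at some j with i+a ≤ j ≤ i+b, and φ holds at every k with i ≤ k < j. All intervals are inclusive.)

(r U[0,2] s) must hold from j=1 onward; find where it first fails.
  j=1: holds
  j=2: holds
  j=3: holds
  j=4: fails
Holds on [1,3], so largest k = 2.

2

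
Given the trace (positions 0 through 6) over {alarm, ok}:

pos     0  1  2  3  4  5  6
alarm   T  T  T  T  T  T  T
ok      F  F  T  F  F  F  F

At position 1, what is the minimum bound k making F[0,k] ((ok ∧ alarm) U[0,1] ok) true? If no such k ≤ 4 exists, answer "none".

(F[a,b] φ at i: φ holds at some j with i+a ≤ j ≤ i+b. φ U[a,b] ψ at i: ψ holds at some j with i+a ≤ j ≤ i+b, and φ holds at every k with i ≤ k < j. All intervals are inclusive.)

1

Scan j = 1,2,… for ((ok ∧ alarm) U[0,1] ok):
  j=1: fails
  j=2: holds
First hit at j=2, so smallest k = 2-1 = 1.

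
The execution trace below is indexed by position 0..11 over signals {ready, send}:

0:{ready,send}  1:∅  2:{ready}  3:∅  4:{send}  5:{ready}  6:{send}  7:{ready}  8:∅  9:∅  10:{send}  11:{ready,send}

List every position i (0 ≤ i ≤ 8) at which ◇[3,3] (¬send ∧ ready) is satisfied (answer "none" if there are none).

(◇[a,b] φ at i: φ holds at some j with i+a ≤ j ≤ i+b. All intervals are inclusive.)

2, 4

Evaluate at each i in [0,8]:
  i=0: ✗ (none in [3,3])
  i=1: ✗ (none in [4,4])
  i=2: ✓ (witness j=5)
  i=3: ✗ (none in [6,6])
  i=4: ✓ (witness j=7)
  i=5: ✗ (none in [8,8])
  i=6: ✗ (none in [9,9])
  i=7: ✗ (none in [10,10])
  i=8: ✗ (none in [11,11])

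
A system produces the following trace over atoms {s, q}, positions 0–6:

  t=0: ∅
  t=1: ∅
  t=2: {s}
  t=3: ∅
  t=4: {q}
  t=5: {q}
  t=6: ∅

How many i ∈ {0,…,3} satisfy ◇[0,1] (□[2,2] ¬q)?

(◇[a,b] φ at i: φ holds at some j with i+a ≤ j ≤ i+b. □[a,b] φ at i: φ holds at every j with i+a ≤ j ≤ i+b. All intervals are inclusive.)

3

Evaluate at each i in [0,3]:
  i=0: ✓ (witness j=0)
  i=1: ✓ (witness j=1)
  i=2: ✗ (none in [2,3])
  i=3: ✓ (witness j=4)
Positions where it holds: {0, 1, 3} → 3.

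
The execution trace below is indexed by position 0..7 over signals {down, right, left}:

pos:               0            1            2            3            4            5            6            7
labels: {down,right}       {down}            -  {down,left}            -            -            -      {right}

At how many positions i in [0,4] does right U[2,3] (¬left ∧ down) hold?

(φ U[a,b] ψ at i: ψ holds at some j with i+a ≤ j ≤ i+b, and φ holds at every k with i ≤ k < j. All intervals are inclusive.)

0

Evaluate at each i in [0,4]:
  i=0: ✗ (no rhs in [2,3])
  i=1: ✗ (no rhs in [3,4])
  i=2: ✗ (no rhs in [4,5])
  i=3: ✗ (no rhs in [5,6])
  i=4: ✗ (no rhs in [6,7])
Positions where it holds: {} → 0.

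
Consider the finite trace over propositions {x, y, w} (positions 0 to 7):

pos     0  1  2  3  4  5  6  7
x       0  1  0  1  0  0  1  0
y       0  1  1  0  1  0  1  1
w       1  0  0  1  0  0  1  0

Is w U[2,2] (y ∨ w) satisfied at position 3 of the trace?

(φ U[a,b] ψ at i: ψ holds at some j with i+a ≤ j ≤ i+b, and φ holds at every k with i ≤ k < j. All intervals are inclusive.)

Need some j in [5,5] with (y ∨ w), and w at every k in [3,j-1].
  j=5: (y ∨ w) false.
No j in the window works → until fails.

False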